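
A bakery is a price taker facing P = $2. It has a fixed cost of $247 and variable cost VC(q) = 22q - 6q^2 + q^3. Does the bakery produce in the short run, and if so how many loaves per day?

Shut down

From TC, MC = TC'(q) = 22 - 12q + 3q^2 and AVC = VC/q = 22 - 6q + q^2.
AVC is minimized where dAVC/dq = -6 + 2q = 0, at q = 3; min AVC = 22 - 6·3 + 3^2 = $13.
With P < min AVC ($2 < $13), every unit sold adds to the loss.
Best response: produce nothing and absorb the $247 fixed cost.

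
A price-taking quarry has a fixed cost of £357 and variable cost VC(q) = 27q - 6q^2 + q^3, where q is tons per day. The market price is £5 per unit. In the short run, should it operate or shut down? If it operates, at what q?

Shut down

From TC, MC = TC'(q) = 27 - 12q + 3q^2 and AVC = VC/q = 27 - 6q + q^2.
AVC is minimized where dAVC/dq = -6 + 2q = 0, at q = 3; min AVC = 27 - 6·3 + 3^2 = £18.
With P < min AVC (£5 < £18), every unit sold adds to the loss.
Best response: produce nothing and absorb the £357 fixed cost.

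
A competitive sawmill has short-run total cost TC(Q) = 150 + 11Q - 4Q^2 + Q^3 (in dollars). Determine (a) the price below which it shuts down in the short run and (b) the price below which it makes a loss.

AVC = 11 - 4Q + Q^2; minimized at Q = 2, giving min AVC = $7. That is the shutdown price.
ATC = 150/Q + 11 - 4Q + Q^2. Setting dATC/dQ = −150/Q^2 − 4 + 2Q = 0 gives Q = 5 (since 2·5^3 − 4·5^2 = 150).
min ATC = 150/5 + 11 − 4·5 + 5^2 = $46. That is the break-even price.
Between these two prices the firm operates at a loss; above $46 it earns a profit.

Shutdown price = $7; break-even price = $46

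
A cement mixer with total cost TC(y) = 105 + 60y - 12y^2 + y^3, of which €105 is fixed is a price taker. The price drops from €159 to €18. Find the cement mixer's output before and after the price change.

AVC = 60 - 12y + y^2, minimized at y = 6 where min AVC = €24. MC = 60 - 24y + 3y^2.
With P = €159 above the shutdown price, P = MC gives y = 11.
At P = €18 < min AVC = €24, price no longer covers variable cost at any output, so the firm shuts down: y = 0.

Output falls from 11 to 0 (the firm shuts down)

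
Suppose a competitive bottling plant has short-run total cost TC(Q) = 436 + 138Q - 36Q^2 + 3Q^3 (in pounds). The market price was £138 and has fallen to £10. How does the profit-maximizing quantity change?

AVC = 138 - 36Q + 3Q^2, minimized at Q = 6 where min AVC = £30. MC = 138 - 72Q + 9Q^2.
At P = £138 ≥ min AVC, set P = MC on the rising branch: Q = 8.
At P = £10 < min AVC = £30, price no longer covers variable cost at any output, so the firm shuts down: Q = 0.

Output falls from 8 to 0 (the firm shuts down)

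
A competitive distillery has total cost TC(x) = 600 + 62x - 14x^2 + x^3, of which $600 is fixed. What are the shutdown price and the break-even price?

Shutdown price = min AVC. AVC = 62 - 14x + x^2, with vertex at x = 7 and minimum $13.
ATC = 600/x + 62 - 14x + x^2. Setting dATC/dx = −600/x^2 − 14 + 2x = 0 gives x = 10 (since 2·10^3 − 14·10^2 = 600).
min ATC = 600/10 + 62 − 14·10 + 10^2 = $82. That is the break-even price.
Between these two prices the firm operates at a loss; above $82 it earns a profit.

Shutdown price = $13; break-even price = $82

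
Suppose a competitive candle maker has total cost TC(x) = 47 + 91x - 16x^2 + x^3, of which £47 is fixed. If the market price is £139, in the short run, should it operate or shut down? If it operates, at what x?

Strip out fixed cost: VC = 91x - 16x^2 + x^3. Then AVC = 91 - 16x + x^2 and MC = 91 - 32x + 3x^2.
The AVC parabola has its vertex at x = 16/2 = 8, where AVC = 91 - 16·8 + 8^2 = £27.
Since P = £139 ≥ min AVC = £27, price covers variable cost and the firm should produce.
Set P = MC: 139 = 91 - 32x + 3x^2 → -48 - 32x + 3x^2 = 0. The roots are x = -4/3 and x = 12; the profit-maximizing output is on the rising part of MC, so x* = 12.
Check: AVC at x = 12 is £43 ≤ P, so revenue covers variable cost.
Profit = P·x − TC = 139·12 − 563 = £1105.

Produce at x = 12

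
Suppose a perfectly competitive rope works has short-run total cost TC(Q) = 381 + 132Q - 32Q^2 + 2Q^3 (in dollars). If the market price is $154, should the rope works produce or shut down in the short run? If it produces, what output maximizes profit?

Variable cost is VC = 132Q - 32Q^2 + 2Q^3, so AVC = VC/Q = 132 - 32Q + 2Q^2 and MC = dTC/dQ = 132 - 64Q + 6Q^2.
The AVC parabola has its vertex at Q = 32/4 = 8, where AVC = 132 - 32·8 + 2·8^2 = $4.
Because $154 ≥ $4, revenue can cover variable cost; the firm operates.
P = MC gives -22 - 64Q + 6Q^2 = 0, with roots -1/3 and 11. Take the larger (rising MC): Q* = 11.
Check: AVC at Q = 11 is $22 ≤ P, so revenue covers variable cost.
Profit = P·Q − TC = 154·11 − 623 = $1071.

Produce at Q = 11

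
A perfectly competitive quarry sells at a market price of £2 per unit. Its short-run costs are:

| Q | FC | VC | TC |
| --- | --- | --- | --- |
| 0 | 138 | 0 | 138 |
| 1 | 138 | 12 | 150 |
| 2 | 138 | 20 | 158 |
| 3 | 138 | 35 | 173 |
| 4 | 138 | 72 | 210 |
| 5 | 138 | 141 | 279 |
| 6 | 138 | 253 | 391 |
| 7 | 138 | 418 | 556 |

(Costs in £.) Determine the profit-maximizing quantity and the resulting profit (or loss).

Q = 0 (shut down); profit = -£138

Tabulate TR − TC: Q=0: -138; Q=1: -148; Q=2: -154; Q=3: -167; Q=4: -202; Q=5: -269; Q=6: -379; Q=7: -542.
Profit is highest at Q = 0. Equivalently, the lowest AVC in the table is 20/2 ≈ £10 at Q = 2, and P = £2 falls below it — price never covers variable cost, so the firm shuts down and loses only its fixed cost.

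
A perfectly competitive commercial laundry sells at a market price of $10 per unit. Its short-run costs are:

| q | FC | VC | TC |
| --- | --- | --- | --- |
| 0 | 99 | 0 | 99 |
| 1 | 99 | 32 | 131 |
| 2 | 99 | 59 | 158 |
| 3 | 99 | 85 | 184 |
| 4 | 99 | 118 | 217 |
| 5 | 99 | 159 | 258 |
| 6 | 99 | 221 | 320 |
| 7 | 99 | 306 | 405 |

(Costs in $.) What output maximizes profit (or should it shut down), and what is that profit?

q = 0 (shut down); profit = -$99

Profit at each row (π = 10q − TC): q=0: -99; q=1: -121; q=2: -138; q=3: -154; q=4: -177; q=5: -208; q=6: -260; q=7: -335.
Profit is highest at q = 0. Equivalently, the lowest AVC in the table is 85/3 ≈ $28.33 at q = 3, and P = $10 falls below it — price never covers variable cost, so the firm shuts down and loses only its fixed cost.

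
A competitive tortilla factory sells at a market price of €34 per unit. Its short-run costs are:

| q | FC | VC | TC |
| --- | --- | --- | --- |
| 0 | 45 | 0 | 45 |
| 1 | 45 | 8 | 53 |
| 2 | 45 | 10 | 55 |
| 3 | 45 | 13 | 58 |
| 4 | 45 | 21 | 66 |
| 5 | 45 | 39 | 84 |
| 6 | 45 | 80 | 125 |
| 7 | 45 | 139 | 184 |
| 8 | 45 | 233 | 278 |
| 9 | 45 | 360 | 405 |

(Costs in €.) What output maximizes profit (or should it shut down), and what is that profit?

q = 5; profit = €86

Compute π = P·q − TC at each output: q=0: -45; q=1: -19; q=2: 13; q=3: 44; q=4: 70; q=5: 86; q=6: 79; q=7: 54; q=8: -6; q=9: -99.
Profit is maximized at q = 5. AVC there is 39/5 = €7.80 ≤ P, so producing beats shutting down (which would give -€45).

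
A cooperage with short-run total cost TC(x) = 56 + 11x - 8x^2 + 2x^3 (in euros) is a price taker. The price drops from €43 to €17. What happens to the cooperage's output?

AVC = 11 - 8x + 2x^2, minimized at x = 2 where min AVC = €3. MC = 11 - 16x + 6x^2.
At P = €43 ≥ min AVC, set P = MC on the rising branch: x = 4.
At P = €17 ≥ min AVC, set P = MC: x = 3. The firm stays open but cuts output.

Output falls from 4 to 3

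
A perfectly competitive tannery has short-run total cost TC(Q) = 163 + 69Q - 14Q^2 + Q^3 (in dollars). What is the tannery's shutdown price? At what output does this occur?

Short-run supply begins at min AVC. From VC = 69Q - 14Q^2 + Q^3, AVC = 69 - 14Q + Q^2.
At the minimum of AVC, MC = AVC. MC = 69 - 28Q + 3Q^2; setting MC = AVC gives 2Q^2 - 14Q = 0, so Q = 7. min AVC = 20.
The firm shuts down for any P below $20.

$20 per unit, at Q = 7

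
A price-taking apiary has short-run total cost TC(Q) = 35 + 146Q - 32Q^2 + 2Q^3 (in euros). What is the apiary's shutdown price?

Short-run supply begins at min AVC. From VC = 146Q - 32Q^2 + 2Q^3, AVC = 146 - 32Q + 2Q^2.
dAVC/dQ = -32 + 4Q = 0 gives Q = 8. min AVC = 146 - 32·8 + 2·8^2 = 18.
So the shutdown price is €18.

€18 per unit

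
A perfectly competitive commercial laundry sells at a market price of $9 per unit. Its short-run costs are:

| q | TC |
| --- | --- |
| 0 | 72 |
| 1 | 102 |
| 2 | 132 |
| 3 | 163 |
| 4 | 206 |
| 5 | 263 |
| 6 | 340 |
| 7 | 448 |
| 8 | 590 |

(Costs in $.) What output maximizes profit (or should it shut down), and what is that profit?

Profit at each row (π = 9q − TC): q=0: -72; q=1: -93; q=2: -114; q=3: -136; q=4: -170; q=5: -218; q=6: -286; q=7: -385; q=8: -518.
Profit is highest at q = 0. Equivalently, the lowest AVC in the table is 30/1 ≈ $30 at q = 1, and P = $9 falls below it — price never covers variable cost, so the firm shuts down and loses only its fixed cost.

q = 0 (shut down); profit = -$72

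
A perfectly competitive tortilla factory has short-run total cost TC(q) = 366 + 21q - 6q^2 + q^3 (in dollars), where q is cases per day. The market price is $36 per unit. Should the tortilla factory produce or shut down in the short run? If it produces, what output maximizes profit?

Variable cost is VC = 21q - 6q^2 + q^3, so AVC = VC/q = 21 - 6q + q^2 and MC = dTC/dq = 21 - 12q + 3q^2.
AVC is minimized where dAVC/dq = -6 + 2q = 0, at q = 3; min AVC = 21 - 6·3 + 3^2 = $12.
Since P = $36 ≥ min AVC = $12, price covers variable cost and the firm should produce.
Set P = MC: 36 = 21 - 12q + 3q^2 → -15 - 12q + 3q^2 = 0. The roots are q = -1 and q = 5; the profit-maximizing output is on the rising part of MC, so q* = 5.
Check: AVC at q = 5 is $16 ≤ P, so revenue covers variable cost.
Profit = P·q − TC = 36·5 − 446 = -$266, a loss, but smaller than the $366 fixed cost the firm would lose by shutting down.

Produce at q = 5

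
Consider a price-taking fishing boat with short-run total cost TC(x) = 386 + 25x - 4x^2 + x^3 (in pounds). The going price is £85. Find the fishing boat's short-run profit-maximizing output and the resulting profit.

Profit = -£98 at x = 6

AVC = 25 - 4x + x^2; min AVC = £21 at x = 2. Since P = £85 ≥ min AVC, the firm produces.
MC = 25 - 8x + 3x^2. Setting P = MC and taking the root on the rising branch gives x* = 6.
TR = 85·6 = 510. TC = 386 + 222 = 608. Profit = 510 − 608 = -£98.
By producing, the firm covers all variable cost plus £288 of fixed cost; shutting down would lose the full £386.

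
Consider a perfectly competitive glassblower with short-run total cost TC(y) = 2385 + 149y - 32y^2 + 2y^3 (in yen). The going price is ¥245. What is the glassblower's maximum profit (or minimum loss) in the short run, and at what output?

AVC = 149 - 32y + 2y^2 has its minimum ¥21 at y = 8; price ¥245 clears that bar, so the firm operates.
MC = 149 - 64y + 6y^2. Setting P = MC and taking the root on the rising branch gives y* = 12.
TR = 245·12 = 2940. TC = 2385 + 636 = 3021. Profit = 2940 − 3021 = -¥81.
By producing, the firm covers all variable cost plus ¥2304 of fixed cost; shutting down would lose the full ¥2385.

Profit = -¥81 at y = 12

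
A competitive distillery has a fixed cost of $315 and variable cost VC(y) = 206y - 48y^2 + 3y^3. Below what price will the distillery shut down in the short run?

$14 per unit

The shutdown price is the minimum of AVC. VC = 206y - 48y^2 + 3y^3, so AVC = 206 - 48y + 3y^2.
dAVC/dy = -48 + 6y = 0 gives y = 8. min AVC = 206 - 48·8 + 3·8^2 = 14.
For P < $14 the firm produces nothing.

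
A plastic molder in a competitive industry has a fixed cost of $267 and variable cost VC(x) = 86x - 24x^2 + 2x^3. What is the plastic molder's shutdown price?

The firm shuts down when price falls below the minimum of average variable cost. AVC = VC/x = 86 - 24x + 2x^2.
dAVC/dx = -24 + 4x = 0 gives x = 6. min AVC = 86 - 24·6 + 2·6^2 = 14.
So the shutdown price is $14.

$14 per unit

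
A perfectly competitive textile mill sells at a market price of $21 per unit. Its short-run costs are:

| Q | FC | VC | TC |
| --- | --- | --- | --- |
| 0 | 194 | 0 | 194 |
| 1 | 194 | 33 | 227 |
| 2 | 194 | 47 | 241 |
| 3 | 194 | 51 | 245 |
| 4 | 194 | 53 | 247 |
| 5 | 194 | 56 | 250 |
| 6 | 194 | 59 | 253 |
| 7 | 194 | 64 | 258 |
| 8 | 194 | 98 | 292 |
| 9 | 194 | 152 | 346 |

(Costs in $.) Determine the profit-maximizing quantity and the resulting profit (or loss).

Q = 7; profit = -$111

Tabulate TR − TC: Q=0: -194; Q=1: -206; Q=2: -199; Q=3: -182; Q=4: -163; Q=5: -145; Q=6: -127; Q=7: -111; Q=8: -124; Q=9: -157.
Profit is maximized at Q = 7. AVC there is 64/7 = $9.14 ≤ P, so producing beats shutting down (which would give -$194).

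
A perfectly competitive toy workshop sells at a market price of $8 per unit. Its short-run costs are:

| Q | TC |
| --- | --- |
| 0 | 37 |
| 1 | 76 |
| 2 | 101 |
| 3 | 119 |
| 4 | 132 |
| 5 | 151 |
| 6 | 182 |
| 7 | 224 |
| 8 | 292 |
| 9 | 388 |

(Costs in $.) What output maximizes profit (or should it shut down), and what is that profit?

Q = 0 (shut down); profit = -$37

Tabulate TR − TC: Q=0: -37; Q=1: -68; Q=2: -85; Q=3: -95; Q=4: -100; Q=5: -111; Q=6: -134; Q=7: -168; Q=8: -228; Q=9: -316.
Profit is highest at Q = 0. Equivalently, the lowest AVC in the table is 114/5 ≈ $22.80 at Q = 5, and P = $8 falls below it — price never covers variable cost, so the firm shuts down and loses only its fixed cost.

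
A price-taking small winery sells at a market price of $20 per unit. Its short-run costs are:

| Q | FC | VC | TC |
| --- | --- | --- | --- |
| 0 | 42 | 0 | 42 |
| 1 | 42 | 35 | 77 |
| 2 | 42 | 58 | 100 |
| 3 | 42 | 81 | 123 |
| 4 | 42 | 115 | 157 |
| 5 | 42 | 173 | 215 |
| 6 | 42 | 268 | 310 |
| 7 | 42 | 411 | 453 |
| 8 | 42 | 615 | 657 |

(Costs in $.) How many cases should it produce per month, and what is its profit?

Compute π = P·Q − TC at each output: Q=0: -42; Q=1: -57; Q=2: -60; Q=3: -63; Q=4: -77; Q=5: -115; Q=6: -190; Q=7: -313; Q=8: -497.
Profit is highest at Q = 0. Equivalently, the lowest AVC in the table is 81/3 ≈ $27 at Q = 3, and P = $20 falls below it — price never covers variable cost, so the firm shuts down and loses only its fixed cost.

Q = 0 (shut down); profit = -$42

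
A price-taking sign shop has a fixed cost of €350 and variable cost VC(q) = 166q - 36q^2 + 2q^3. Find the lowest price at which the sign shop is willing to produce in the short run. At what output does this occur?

€4 per unit, at q = 9

The firm shuts down when price falls below the minimum of average variable cost. AVC = VC/q = 166 - 36q + 2q^2.
dAVC/dq = -36 + 4q = 0 gives q = 9. min AVC = 166 - 36·9 + 2·9^2 = 4.
So the shutdown price is €4.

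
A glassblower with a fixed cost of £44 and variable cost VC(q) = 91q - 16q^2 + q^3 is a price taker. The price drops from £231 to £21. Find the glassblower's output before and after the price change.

MC = 91 - 32q + 3q^2; the shutdown threshold is min AVC = £27 (at q = 8).
At P = £231 ≥ min AVC, set P = MC on the rising branch: q = 14.
At P = £21 < min AVC = £27, price no longer covers variable cost at any output, so the firm shuts down: q = 0.

Output falls from 14 to 0 (the firm shuts down)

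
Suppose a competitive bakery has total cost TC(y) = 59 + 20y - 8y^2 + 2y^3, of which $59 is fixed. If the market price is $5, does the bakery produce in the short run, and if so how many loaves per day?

Shut down

Strip out fixed cost: VC = 20y - 8y^2 + 2y^3. Then AVC = 20 - 8y + 2y^2 and MC = 20 - 16y + 6y^2.
The AVC parabola has its vertex at y = 8/4 = 2, where AVC = 20 - 8·2 + 2·2^2 = $12.
Since P = $5 < min AVC = $12, price fails to cover variable cost at any output.
Shutting down limits the loss to fixed cost, $59.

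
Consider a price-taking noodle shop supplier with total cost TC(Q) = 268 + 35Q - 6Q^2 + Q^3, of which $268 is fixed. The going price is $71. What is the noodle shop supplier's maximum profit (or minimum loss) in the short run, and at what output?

Profit = -$52 at Q = 6

AVC = 35 - 6Q + Q^2 has its minimum $26 at Q = 3; price $71 clears that bar, so the firm operates.
With MC = 35 - 12Q + 3Q^2, P = MC on the upward-sloping part at Q* = 6.
TR = 71·6 = 426. TC = 268 + 210 = 478. Profit = 426 − 478 = -$52.
That loss of $52 beats the $268 the firm would lose by shutting down; producing recovers $216 of fixed cost.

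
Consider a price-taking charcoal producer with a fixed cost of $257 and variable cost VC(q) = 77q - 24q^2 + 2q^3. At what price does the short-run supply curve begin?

The shutdown price is the minimum of AVC. VC = 77q - 24q^2 + 2q^3, so AVC = 77 - 24q + 2q^2.
dAVC/dq = -24 + 4q = 0 gives q = 6. min AVC = 77 - 24·6 + 2·6^2 = 5.
The firm shuts down for any P below $5.

$5 per unit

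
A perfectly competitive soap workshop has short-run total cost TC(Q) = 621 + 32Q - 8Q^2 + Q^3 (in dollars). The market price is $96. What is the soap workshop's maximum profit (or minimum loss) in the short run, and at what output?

Profit = -$109 at Q = 8

AVC = 32 - 8Q + Q^2 has its minimum $16 at Q = 4; price $96 clears that bar, so the firm operates.
With MC = 32 - 16Q + 3Q^2, P = MC on the upward-sloping part at Q* = 8.
TR = 96·8 = 768. TC = 621 + 256 = 877. Profit = 768 − 877 = -$109.
By producing, the firm covers all variable cost plus $512 of fixed cost; shutting down would lose the full $621.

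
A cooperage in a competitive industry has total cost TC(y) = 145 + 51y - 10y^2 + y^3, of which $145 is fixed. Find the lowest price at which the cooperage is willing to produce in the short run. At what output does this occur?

$26 per unit, at y = 5

The firm shuts down when price falls below the minimum of average variable cost. AVC = VC/y = 51 - 10y + y^2.
dAVC/dy = -10 + 2y = 0 gives y = 5. min AVC = 51 - 10·5 + 5^2 = 26.
The firm shuts down for any P below $26.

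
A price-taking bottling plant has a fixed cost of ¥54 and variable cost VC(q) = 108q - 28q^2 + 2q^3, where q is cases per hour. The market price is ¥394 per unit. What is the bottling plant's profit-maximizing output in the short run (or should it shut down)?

Produce at q = 13

Variable cost is VC = 108q - 28q^2 + 2q^3, so AVC = VC/q = 108 - 28q + 2q^2 and MC = dTC/dq = 108 - 56q + 6q^2.
The AVC parabola has its vertex at q = 28/4 = 7, where AVC = 108 - 28·7 + 2·7^2 = ¥10.
Because ¥394 ≥ ¥10, revenue can cover variable cost; the firm operates.
Set P = MC: 394 = 108 - 56q + 6q^2 → -286 - 56q + 6q^2 = 0. The roots are q = -11/3 and q = 13; the profit-maximizing output is on the rising part of MC, so q* = 13.
Check: AVC at q = 13 is ¥82 ≤ P, so revenue covers variable cost.
Profit = P·q − TC = 394·13 − 1120 = ¥4002.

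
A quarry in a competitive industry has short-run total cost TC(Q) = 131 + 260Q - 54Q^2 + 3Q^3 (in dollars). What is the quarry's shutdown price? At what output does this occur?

Short-run supply begins at min AVC. From VC = 260Q - 54Q^2 + 3Q^3, AVC = 260 - 54Q + 3Q^2.
dAVC/dQ = -54 + 6Q = 0 gives Q = 9. min AVC = 260 - 54·9 + 3·9^2 = 17.
The firm shuts down for any P below $17.

$17 per unit, at Q = 9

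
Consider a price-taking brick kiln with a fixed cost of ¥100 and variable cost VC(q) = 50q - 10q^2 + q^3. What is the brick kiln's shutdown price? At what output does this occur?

The firm shuts down when price falls below the minimum of average variable cost. AVC = VC/q = 50 - 10q + q^2.
dAVC/dq = -10 + 2q = 0 gives q = 5. min AVC = 50 - 10·5 + 5^2 = 25.
For P < ¥25 the firm produces nothing.

¥25 per unit, at q = 5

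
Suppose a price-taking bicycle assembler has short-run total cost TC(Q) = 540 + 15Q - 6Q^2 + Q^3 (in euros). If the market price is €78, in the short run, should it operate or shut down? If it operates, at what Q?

Variable cost is VC = 15Q - 6Q^2 + Q^3, so AVC = VC/Q = 15 - 6Q + Q^2 and MC = dTC/dQ = 15 - 12Q + 3Q^2.
The AVC parabola has its vertex at Q = 6/2 = 3, where AVC = 15 - 6·3 + 3^2 = €6.
P = €78 exceeds min AVC = €6, so the firm stays open.
Solving P = MC: -63 - 12Q + 3Q^2 = 0 ⇒ Q = -3 or 7. On the upward-sloping branch, Q* = 7.
Check: AVC at Q = 7 is €22 ≤ P, so revenue covers variable cost.
Profit = P·Q − TC = 78·7 − 694 = -€148, a loss, but smaller than the €540 fixed cost the firm would lose by shutting down.

Produce at Q = 7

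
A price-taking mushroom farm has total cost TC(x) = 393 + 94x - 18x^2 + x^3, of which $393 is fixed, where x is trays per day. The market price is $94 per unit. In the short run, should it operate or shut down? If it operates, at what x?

Strip out fixed cost: VC = 94x - 18x^2 + x^3. Then AVC = 94 - 18x + x^2 and MC = 94 - 36x + 3x^2.
AVC hits its minimum where MC = AVC, at x = 9, giving min AVC = 94 - 18·9 + 9^2 = $13.
P = $94 exceeds min AVC = $13, so the firm stays open.
P = MC gives -36x + 3x^2 = 0, with roots 0 and 12. Take the larger (rising MC): x* = 12.
Check: AVC at x = 12 is $22 ≤ P, so revenue covers variable cost.
Profit = P·x − TC = 94·12 − 657 = $471.

Produce at x = 12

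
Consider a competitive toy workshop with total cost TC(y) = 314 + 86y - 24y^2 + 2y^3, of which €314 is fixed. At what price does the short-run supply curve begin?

The shutdown price is the minimum of AVC. VC = 86y - 24y^2 + 2y^3, so AVC = 86 - 24y + 2y^2.
At the minimum of AVC, MC = AVC. MC = 86 - 48y + 6y^2; setting MC = AVC gives 4y^2 - 24y = 0, so y = 6. min AVC = 14.
For P < €14 the firm produces nothing.

€14 per unit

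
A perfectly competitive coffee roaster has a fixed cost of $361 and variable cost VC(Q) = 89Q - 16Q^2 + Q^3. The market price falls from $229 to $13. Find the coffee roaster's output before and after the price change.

Output falls from 14 to 0 (the firm shuts down)

AVC = 89 - 16Q + Q^2, minimized at Q = 8 where min AVC = $25. MC = 89 - 32Q + 3Q^2.
At P = $229 ≥ min AVC, set P = MC on the rising branch: Q = 14.
At P = $13 < min AVC = $25, price no longer covers variable cost at any output, so the firm shuts down: Q = 0.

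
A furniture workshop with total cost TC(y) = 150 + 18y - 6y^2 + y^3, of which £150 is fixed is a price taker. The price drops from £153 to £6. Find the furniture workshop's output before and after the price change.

AVC = 18 - 6y + y^2, minimized at y = 3 where min AVC = £9. MC = 18 - 12y + 3y^2.
With P = £153 above the shutdown price, P = MC gives y = 9.
At P = £6 < min AVC = £9, price no longer covers variable cost at any output, so the firm shuts down: y = 0.

Output falls from 9 to 0 (the firm shuts down)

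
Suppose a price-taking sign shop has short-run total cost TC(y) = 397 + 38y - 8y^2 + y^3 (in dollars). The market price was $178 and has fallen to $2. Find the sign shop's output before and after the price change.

AVC = 38 - 8y + y^2, minimized at y = 4 where min AVC = $22. MC = 38 - 16y + 3y^2.
With P = $178 above the shutdown price, P = MC gives y = 10.
At P = $2 < min AVC = $22, price no longer covers variable cost at any output, so the firm shuts down: y = 0.

Output falls from 10 to 0 (the firm shuts down)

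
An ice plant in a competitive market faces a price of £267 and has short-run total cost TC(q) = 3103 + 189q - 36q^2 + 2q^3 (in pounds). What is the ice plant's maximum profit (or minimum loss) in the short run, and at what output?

AVC = 189 - 36q + 2q^2 has its minimum £27 at q = 9; price £267 clears that bar, so the firm operates.
MC = 189 - 72q + 6q^2. Setting P = MC and taking the root on the rising branch gives q* = 13.
TR = 267·13 = 3471. TC = 3103 + 767 = 3870. Profit = 3471 − 3870 = -£399.
That loss of £399 beats the £3103 the firm would lose by shutting down; producing recovers £2704 of fixed cost.

Profit = -£399 at q = 13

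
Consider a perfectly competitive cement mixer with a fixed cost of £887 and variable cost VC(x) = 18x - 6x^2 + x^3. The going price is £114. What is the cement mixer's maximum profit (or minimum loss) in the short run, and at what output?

Profit = -£247 at x = 8

AVC = 18 - 6x + x^2; min AVC = £9 at x = 3. Since P = £114 ≥ min AVC, the firm produces.
With MC = 18 - 12x + 3x^2, P = MC on the upward-sloping part at x* = 8.
TR = 114·8 = 912. TC = 887 + 272 = 1159. Profit = 912 − 1159 = -£247.
By producing, the firm covers all variable cost plus £640 of fixed cost; shutting down would lose the full £887.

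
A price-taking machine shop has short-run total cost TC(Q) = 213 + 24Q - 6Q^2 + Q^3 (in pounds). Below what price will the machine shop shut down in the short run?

Short-run supply begins at min AVC. From VC = 24Q - 6Q^2 + Q^3, AVC = 24 - 6Q + Q^2.
dAVC/dQ = -6 + 2Q = 0 gives Q = 3. min AVC = 24 - 6·3 + 3^2 = 15.
So the shutdown price is £15.

£15 per unit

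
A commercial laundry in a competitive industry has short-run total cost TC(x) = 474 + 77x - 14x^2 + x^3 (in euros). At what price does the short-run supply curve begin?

Short-run supply begins at min AVC. From VC = 77x - 14x^2 + x^3, AVC = 77 - 14x + x^2.
At the minimum of AVC, MC = AVC. MC = 77 - 28x + 3x^2; setting MC = AVC gives 2x^2 - 14x = 0, so x = 7. min AVC = 28.
So the shutdown price is €28.

€28 per unit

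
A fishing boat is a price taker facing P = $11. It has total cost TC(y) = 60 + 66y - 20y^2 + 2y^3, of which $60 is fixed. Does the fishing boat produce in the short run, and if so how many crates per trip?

Shut down

From TC, MC = TC'(y) = 66 - 40y + 6y^2 and AVC = VC/y = 66 - 20y + 2y^2.
AVC is minimized where dAVC/dy = -20 + 4y = 0, at y = 5; min AVC = 66 - 20·5 + 2·5^2 = $16.
P = $11 lies below min AVC = $16; no output level covers variable cost.
Best response: produce nothing and absorb the $60 fixed cost.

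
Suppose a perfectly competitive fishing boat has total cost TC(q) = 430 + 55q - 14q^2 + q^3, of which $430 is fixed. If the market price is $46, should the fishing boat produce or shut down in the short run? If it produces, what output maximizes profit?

Produce at q = 9

From TC, MC = TC'(q) = 55 - 28q + 3q^2 and AVC = VC/q = 55 - 14q + q^2.
The AVC parabola has its vertex at q = 14/2 = 7, where AVC = 55 - 14·7 + 7^2 = $6.
P = $46 exceeds min AVC = $6, so the firm stays open.
P = MC gives 9 - 28q + 3q^2 = 0, with roots 1/3 and 9. Take the larger (rising MC): q* = 9.
Check: AVC at q = 9 is $10 ≤ P, so revenue covers variable cost.
Profit = P·q − TC = 46·9 − 520 = -$106, a loss, but smaller than the $430 fixed cost the firm would lose by shutting down.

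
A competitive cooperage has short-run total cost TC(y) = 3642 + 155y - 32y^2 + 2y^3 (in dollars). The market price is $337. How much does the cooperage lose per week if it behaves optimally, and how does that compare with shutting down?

Profit = -$262 at y = 13

AVC = 155 - 32y + 2y^2; min AVC = $27 at y = 8. Since P = $337 ≥ min AVC, the firm produces.
MC = 155 - 64y + 6y^2. Setting P = MC and taking the root on the rising branch gives y* = 13.
TR = 337·13 = 4381. TC = 3642 + 1001 = 4643. Profit = 4381 − 4643 = -$262.
By producing, the firm covers all variable cost plus $3380 of fixed cost; shutting down would lose the full $3642.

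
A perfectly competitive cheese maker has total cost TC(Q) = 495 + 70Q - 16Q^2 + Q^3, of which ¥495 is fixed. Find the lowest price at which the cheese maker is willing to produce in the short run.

Short-run supply begins at min AVC. From VC = 70Q - 16Q^2 + Q^3, AVC = 70 - 16Q + Q^2.
dAVC/dQ = -16 + 2Q = 0 gives Q = 8. min AVC = 70 - 16·8 + 8^2 = 6.
The firm shuts down for any P below ¥6.

¥6 per unit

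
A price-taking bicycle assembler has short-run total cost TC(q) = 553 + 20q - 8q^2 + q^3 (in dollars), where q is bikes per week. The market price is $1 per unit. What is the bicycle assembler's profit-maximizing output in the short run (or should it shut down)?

From TC, MC = TC'(q) = 20 - 16q + 3q^2 and AVC = VC/q = 20 - 8q + q^2.
AVC is minimized where dAVC/dq = -8 + 2q = 0, at q = 4; min AVC = 20 - 8·4 + 4^2 = $4.
P = $1 lies below min AVC = $4; no output level covers variable cost.
Best response: produce nothing and absorb the $553 fixed cost.

Shut down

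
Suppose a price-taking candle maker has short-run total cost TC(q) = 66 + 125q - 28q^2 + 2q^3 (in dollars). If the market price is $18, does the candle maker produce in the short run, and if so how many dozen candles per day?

Strip out fixed cost: VC = 125q - 28q^2 + 2q^3. Then AVC = 125 - 28q + 2q^2 and MC = 125 - 56q + 6q^2.
The AVC parabola has its vertex at q = 28/4 = 7, where AVC = 125 - 28·7 + 2·7^2 = $27.
Since P = $18 < min AVC = $27, price fails to cover variable cost at any output.
Best response: produce nothing and absorb the $66 fixed cost.

Shut down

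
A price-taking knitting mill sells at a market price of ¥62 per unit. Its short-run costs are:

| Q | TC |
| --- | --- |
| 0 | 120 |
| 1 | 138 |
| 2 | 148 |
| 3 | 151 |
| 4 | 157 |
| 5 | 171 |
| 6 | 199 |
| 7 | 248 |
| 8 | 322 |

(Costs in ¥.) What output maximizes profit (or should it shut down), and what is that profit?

Tabulate TR − TC: Q=0: -120; Q=1: -76; Q=2: -24; Q=3: 35; Q=4: 91; Q=5: 139; Q=6: 173; Q=7: 186; Q=8: 174.
Profit is maximized at Q = 7. AVC there is 128/7 = ¥18.29 ≤ P, so producing beats shutting down (which would give -¥120).

Q = 7; profit = ¥186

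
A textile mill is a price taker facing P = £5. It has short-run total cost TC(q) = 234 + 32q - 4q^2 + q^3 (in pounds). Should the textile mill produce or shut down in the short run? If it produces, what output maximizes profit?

From TC, MC = TC'(q) = 32 - 8q + 3q^2 and AVC = VC/q = 32 - 4q + q^2.
AVC hits its minimum where MC = AVC, at q = 2, giving min AVC = 32 - 4·2 + 2^2 = £28.
With P < min AVC (£5 < £28), every unit sold adds to the loss.
Best response: produce nothing and absorb the £234 fixed cost.

Shut down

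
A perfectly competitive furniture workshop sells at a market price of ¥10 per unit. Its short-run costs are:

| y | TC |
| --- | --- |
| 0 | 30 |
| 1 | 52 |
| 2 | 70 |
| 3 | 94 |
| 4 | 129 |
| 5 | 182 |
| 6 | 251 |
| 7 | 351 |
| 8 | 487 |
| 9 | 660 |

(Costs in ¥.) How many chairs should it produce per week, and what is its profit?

y = 0 (shut down); profit = -¥30

Compute π = P·y − TC at each output: y=0: -30; y=1: -42; y=2: -50; y=3: -64; y=4: -89; y=5: -132; y=6: -191; y=7: -281; y=8: -407; y=9: -570.
Profit is highest at y = 0. Equivalently, the lowest AVC in the table is 40/2 ≈ ¥20 at y = 2, and P = ¥10 falls below it — price never covers variable cost, so the firm shuts down and loses only its fixed cost.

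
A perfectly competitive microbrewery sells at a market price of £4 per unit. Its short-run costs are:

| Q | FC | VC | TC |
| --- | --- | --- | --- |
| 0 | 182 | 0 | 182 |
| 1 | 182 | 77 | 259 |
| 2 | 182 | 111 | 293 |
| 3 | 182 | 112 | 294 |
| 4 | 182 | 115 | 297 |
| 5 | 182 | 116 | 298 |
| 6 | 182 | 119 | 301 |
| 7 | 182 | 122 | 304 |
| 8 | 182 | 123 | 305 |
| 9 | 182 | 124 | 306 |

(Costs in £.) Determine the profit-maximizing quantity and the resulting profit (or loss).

Compute π = P·Q − TC at each output: Q=0: -182; Q=1: -255; Q=2: -285; Q=3: -282; Q=4: -281; Q=5: -278; Q=6: -277; Q=7: -276; Q=8: -273; Q=9: -270.
Profit is highest at Q = 0. Equivalently, the lowest AVC in the table is 124/9 ≈ £13.78 at Q = 9, and P = £4 falls below it — price never covers variable cost, so the firm shuts down and loses only its fixed cost.

Q = 0 (shut down); profit = -£182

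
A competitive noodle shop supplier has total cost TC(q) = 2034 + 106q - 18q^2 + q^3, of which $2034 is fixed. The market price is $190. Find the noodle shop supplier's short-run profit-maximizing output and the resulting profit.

AVC = 106 - 18q + q^2 has its minimum $25 at q = 9; price $190 clears that bar, so the firm operates.
With MC = 106 - 36q + 3q^2, P = MC on the upward-sloping part at q* = 14.
TR = 190·14 = 2660. TC = 2034 + 700 = 2734. Profit = 2660 − 2734 = -$74.
By producing, the firm covers all variable cost plus $1960 of fixed cost; shutting down would lose the full $2034.

Profit = -$74 at q = 14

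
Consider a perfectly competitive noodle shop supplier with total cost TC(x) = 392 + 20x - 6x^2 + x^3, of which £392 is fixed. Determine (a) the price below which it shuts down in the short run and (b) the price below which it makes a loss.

Shutdown price = £11; break-even price = £83

Shutdown price = min AVC. AVC = 20 - 6x + x^2, with vertex at x = 3 and minimum £11.
ATC = 392/x + 20 - 6x + x^2. Setting dATC/dx = −392/x^2 − 6 + 2x = 0 gives x = 7 (since 2·7^3 − 6·7^2 = 392).
min ATC = 392/7 + 20 − 6·7 + 7^2 = £83. That is the break-even price.
For £11 ≤ P < £83 the firm produces at a loss; below £11 it shuts down.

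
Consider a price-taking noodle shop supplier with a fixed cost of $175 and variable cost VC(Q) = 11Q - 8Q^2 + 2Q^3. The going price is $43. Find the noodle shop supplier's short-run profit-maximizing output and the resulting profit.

Profit = -$47 at Q = 4

AVC = 11 - 8Q + 2Q^2; min AVC = $3 at Q = 2. Since P = $43 ≥ min AVC, the firm produces.
With MC = 11 - 16Q + 6Q^2, P = MC on the upward-sloping part at Q* = 4.
TR = 43·4 = 172. TC = 175 + 44 = 219. Profit = 172 − 219 = -$47.
By producing, the firm covers all variable cost plus $128 of fixed cost; shutting down would lose the full $175.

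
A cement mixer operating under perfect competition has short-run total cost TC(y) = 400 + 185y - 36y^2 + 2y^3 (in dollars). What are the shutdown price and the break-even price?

Shutdown price = $23; break-even price = $65

Shutdown price = min AVC. AVC = 185 - 36y + 2y^2, with vertex at y = 9 and minimum $23.
ATC = 400/y + 185 - 36y + 2y^2. Setting dATC/dy = −400/y^2 − 36 + 4y = 0 gives y = 10 (since 4·10^3 − 36·10^2 = 400).
min ATC = 400/10 + 185 − 36·10 + 2·10^2 = $65. That is the break-even price.
For $23 ≤ P < $65 the firm produces at a loss; below $23 it shuts down.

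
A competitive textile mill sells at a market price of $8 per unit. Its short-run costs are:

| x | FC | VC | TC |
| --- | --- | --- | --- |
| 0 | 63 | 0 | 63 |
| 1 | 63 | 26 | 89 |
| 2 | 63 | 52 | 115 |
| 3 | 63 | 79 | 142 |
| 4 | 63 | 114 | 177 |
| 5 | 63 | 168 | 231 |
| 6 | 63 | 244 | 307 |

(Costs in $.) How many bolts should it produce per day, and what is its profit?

Profit at each row (π = 8x − TC): x=0: -63; x=1: -81; x=2: -99; x=3: -118; x=4: -145; x=5: -191; x=6: -259.
Profit is highest at x = 0. Equivalently, the lowest AVC in the table is 26/1 ≈ $26 at x = 1, and P = $8 falls below it — price never covers variable cost, so the firm shuts down and loses only its fixed cost.

x = 0 (shut down); profit = -$63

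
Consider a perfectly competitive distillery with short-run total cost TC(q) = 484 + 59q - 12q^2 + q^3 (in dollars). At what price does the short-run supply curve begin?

Short-run supply begins at min AVC. From VC = 59q - 12q^2 + q^3, AVC = 59 - 12q + q^2.
dAVC/dq = -12 + 2q = 0 gives q = 6. min AVC = 59 - 12·6 + 6^2 = 23.
For P < $23 the firm produces nothing.

$23 per unit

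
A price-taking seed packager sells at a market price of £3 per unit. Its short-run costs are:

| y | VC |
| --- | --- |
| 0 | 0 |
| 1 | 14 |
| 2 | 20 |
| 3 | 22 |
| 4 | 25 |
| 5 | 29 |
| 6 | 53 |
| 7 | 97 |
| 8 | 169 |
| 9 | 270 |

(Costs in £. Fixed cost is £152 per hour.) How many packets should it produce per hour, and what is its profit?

y = 0 (shut down); profit = -£152

Compute π = P·y − TC at each output: y=0: -152; y=1: -163; y=2: -166; y=3: -165; y=4: -165; y=5: -166; y=6: -187; y=7: -228; y=8: -297; y=9: -395.
Profit is highest at y = 0. Equivalently, the lowest AVC in the table is 29/5 ≈ £5.80 at y = 5, and P = £3 falls below it — price never covers variable cost, so the firm shuts down and loses only its fixed cost.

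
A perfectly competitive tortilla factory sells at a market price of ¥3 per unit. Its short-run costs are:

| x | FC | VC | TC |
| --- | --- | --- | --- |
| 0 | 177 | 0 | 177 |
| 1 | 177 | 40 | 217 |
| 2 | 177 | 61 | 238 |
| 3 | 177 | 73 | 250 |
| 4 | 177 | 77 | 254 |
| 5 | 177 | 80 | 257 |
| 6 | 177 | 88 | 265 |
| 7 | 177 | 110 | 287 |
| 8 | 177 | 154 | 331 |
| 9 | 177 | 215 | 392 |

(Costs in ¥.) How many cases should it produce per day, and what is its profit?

x = 0 (shut down); profit = -¥177

Profit at each row (π = 3x − TC): x=0: -177; x=1: -214; x=2: -232; x=3: -241; x=4: -242; x=5: -242; x=6: -247; x=7: -266; x=8: -307; x=9: -365.
Profit is highest at x = 0. Equivalently, the lowest AVC in the table is 88/6 ≈ ¥14.67 at x = 6, and P = ¥3 falls below it — price never covers variable cost, so the firm shuts down and loses only its fixed cost.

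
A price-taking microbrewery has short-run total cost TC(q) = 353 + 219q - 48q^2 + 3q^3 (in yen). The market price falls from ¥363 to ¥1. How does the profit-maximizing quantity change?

MC = 219 - 96q + 9q^2; the shutdown threshold is min AVC = ¥27 (at q = 8).
At P = ¥363 ≥ min AVC, set P = MC on the rising branch: q = 12.
At P = ¥1 < min AVC = ¥27, price no longer covers variable cost at any output, so the firm shuts down: q = 0.

Output falls from 12 to 0 (the firm shuts down)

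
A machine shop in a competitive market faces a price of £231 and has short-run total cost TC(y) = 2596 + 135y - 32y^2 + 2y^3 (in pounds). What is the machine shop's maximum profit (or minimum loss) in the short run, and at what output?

Profit = -£292 at y = 12

AVC = 135 - 32y + 2y^2 has its minimum £7 at y = 8; price £231 clears that bar, so the firm operates.
With MC = 135 - 64y + 6y^2, P = MC on the upward-sloping part at y* = 12.
TR = 231·12 = 2772. TC = 2596 + 468 = 3064. Profit = 2772 − 3064 = -£292.
By producing, the firm covers all variable cost plus £2304 of fixed cost; shutting down would lose the full £2596.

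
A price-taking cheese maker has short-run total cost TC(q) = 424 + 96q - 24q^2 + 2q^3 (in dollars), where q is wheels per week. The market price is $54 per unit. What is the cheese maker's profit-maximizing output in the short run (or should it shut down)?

Produce at q = 7

From TC, MC = TC'(q) = 96 - 48q + 6q^2 and AVC = VC/q = 96 - 24q + 2q^2.
AVC hits its minimum where MC = AVC, at q = 6, giving min AVC = 96 - 24·6 + 2·6^2 = $24.
Since P = $54 ≥ min AVC = $24, price covers variable cost and the firm should produce.
P = MC gives 42 - 48q + 6q^2 = 0, with roots 1 and 7. Take the larger (rising MC): q* = 7.
Check: AVC at q = 7 is $26 ≤ P, so revenue covers variable cost.
Profit = P·q − TC = 54·7 − 606 = -$228, a loss, but smaller than the $424 fixed cost the firm would lose by shutting down.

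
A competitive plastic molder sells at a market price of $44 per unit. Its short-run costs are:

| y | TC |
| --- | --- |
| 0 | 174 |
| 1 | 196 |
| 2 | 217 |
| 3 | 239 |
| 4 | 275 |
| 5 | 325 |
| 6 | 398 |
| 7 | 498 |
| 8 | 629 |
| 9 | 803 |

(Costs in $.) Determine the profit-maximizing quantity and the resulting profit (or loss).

y = 4; profit = -$99

Tabulate TR − TC: y=0: -174; y=1: -152; y=2: -129; y=3: -107; y=4: -99; y=5: -105; y=6: -134; y=7: -190; y=8: -277; y=9: -407.
Profit is maximized at y = 4. AVC there is 101/4 = $25.25 ≤ P, so producing beats shutting down (which would give -$174).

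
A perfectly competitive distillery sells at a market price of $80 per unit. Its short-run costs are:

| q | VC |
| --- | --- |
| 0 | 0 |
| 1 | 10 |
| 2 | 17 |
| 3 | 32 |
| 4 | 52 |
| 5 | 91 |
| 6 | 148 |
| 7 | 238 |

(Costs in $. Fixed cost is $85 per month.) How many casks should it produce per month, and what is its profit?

Tabulate TR − TC: q=0: -85; q=1: -15; q=2: 58; q=3: 123; q=4: 183; q=5: 224; q=6: 247; q=7: 237.
Profit is maximized at q = 6. AVC there is 148/6 = $24.67 ≤ P, so producing beats shutting down (which would give -$85).

q = 6; profit = $247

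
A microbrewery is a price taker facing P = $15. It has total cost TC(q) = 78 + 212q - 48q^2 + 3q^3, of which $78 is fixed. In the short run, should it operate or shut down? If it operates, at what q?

From TC, MC = TC'(q) = 212 - 96q + 9q^2 and AVC = VC/q = 212 - 48q + 3q^2.
AVC is minimized where dAVC/dq = -48 + 6q = 0, at q = 8; min AVC = 212 - 48·8 + 3·8^2 = $20.
P = $15 lies below min AVC = $20; no output level covers variable cost.
Shutting down limits the loss to fixed cost, $78.

Shut down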